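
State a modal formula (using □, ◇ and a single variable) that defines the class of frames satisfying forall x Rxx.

This is reflexivity; the standard corresponding axiom is T: □r → r.
Suppose □r→r is valid. At any x set V(r)={w : Rxw}. Then □r holds at x, so r holds at x, i.e. Rxx.

□r → r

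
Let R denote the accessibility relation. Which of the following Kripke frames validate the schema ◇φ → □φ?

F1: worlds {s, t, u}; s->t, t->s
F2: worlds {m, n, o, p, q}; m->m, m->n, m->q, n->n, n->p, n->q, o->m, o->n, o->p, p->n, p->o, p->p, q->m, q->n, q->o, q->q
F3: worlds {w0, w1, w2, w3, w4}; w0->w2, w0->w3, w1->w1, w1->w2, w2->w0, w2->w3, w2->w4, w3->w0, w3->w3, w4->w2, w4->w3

Frame correspondent (Sahlqvist): ∀x ∀y ∀z (Rxy ∧ Rxz → y = z) — i.e. partial functionality.
F1: condition met.
F2: fails — m sees both m and n.
F3: fails — w0 sees both w2 and w3.

F1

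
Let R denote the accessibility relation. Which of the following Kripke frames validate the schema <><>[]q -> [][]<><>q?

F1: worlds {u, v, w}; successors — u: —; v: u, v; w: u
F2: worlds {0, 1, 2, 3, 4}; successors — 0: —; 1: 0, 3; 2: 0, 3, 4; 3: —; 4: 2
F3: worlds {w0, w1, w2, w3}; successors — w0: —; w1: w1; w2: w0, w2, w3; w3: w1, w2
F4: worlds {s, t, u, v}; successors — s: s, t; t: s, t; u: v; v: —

Frame correspondent (Sahlqvist): forall x forall y forall z ((x R^2 y & x R^2 z) -> exists w (yRw & z R^2 w)) — i.e. a generalized confluence (Geach) condition.
F1: fails — vR²u, vR²u but no t with uRt and uR²t.
F2: fails — 2R²2, 2R²2 but no w with 2Rw and 2R²w.
F3: fails — w2R²w0, w2R²w0 but no w with w0Rw and w0R²w.
F4: holds.

F4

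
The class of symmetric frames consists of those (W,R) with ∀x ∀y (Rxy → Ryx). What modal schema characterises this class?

ψ → □◇ψ

The condition is symmetry. The B schema ψ → □◇ψ defines it.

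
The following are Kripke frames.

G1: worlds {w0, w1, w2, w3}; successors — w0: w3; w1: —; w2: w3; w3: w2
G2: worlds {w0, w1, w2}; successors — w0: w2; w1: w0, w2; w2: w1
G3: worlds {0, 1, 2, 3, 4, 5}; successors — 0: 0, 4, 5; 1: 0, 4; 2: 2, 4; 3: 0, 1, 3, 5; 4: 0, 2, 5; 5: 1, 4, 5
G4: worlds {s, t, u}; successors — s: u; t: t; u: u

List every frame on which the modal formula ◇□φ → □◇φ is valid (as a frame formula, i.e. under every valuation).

This is the axiom for convergence; its first-order frame correspondent is ∀x ∀y ∀z (Rxy ∧ Rxz → ∃w (Ryw ∧ Rzw)).
G1: satisfies the condition.
G2: fails — Rw1w2 and Rw1w0 but w2 and w0 have no common successor.
G3: satisfies the condition.
G4: satisfies the condition.
Valid on: G1, G3, G4.

G1, G3, G4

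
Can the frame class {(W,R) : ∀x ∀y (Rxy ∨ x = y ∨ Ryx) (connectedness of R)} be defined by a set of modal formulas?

Modal frame validity is preserved under disjoint unions.
Take 3 disjoint single-world reflexive frames: each is trivially connected, but their disjoint union has 3 worlds with no edge between distinct components, so it is not connected.
So the class is not modally definable.

Not definable by any modal formula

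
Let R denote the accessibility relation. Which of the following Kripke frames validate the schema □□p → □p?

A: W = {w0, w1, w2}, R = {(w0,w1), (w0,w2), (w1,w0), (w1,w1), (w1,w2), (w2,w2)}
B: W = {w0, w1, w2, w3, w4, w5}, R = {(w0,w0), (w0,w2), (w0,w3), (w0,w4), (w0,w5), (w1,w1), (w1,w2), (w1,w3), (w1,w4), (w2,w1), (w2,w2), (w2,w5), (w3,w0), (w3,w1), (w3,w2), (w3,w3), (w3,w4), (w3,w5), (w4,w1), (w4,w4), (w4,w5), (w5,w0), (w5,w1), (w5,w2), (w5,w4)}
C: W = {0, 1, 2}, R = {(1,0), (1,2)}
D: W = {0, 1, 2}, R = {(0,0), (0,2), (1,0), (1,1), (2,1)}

This is the axiom for density; its first-order frame correspondent is ∀x ∀y (Rxy → ∃z (Rxz ∧ Rzy)).
A: holds.
B: holds.
C: fails — R12 but no z with R1z and Rz2.
D: holds.

A, B, D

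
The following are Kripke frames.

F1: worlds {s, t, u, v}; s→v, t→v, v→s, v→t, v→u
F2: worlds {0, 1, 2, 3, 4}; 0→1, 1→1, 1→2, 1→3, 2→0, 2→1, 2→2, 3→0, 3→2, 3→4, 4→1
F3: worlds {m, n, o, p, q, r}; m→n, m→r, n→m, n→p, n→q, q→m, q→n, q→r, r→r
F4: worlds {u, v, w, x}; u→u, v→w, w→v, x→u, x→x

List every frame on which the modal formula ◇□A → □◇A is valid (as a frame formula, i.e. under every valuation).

Frame correspondent (Sahlqvist): ∀x ∀y ∀z (Rxy ∧ Rxz → ∃w (Ryw ∧ Rzw)) — i.e. convergence.
F1: fails — Rvt and Rvu but t and u have no common successor.
F2: condition met.
F3: fails — Rmr and Rmn but r and n have no common successor.
F4: condition met.

F2, F4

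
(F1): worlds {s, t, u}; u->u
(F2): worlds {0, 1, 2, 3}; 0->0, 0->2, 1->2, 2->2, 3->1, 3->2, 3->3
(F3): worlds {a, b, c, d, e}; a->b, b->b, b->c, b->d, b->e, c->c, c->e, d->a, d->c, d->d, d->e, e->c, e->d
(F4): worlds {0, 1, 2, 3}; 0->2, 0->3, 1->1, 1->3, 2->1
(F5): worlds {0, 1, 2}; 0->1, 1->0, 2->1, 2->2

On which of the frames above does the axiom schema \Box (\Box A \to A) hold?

Frame correspondent (Sahlqvist): \forall x \forall y (Rxy \to Ryy) — i.e. shift-reflexivity.
(F1): condition met.
(F2): fails — R31 but not R11.
(F3): fails — Rce but not Ree.
(F4): fails — R02 but not R22.
(F5): fails — R01 but not R11.
Valid on: (F1).

(F1)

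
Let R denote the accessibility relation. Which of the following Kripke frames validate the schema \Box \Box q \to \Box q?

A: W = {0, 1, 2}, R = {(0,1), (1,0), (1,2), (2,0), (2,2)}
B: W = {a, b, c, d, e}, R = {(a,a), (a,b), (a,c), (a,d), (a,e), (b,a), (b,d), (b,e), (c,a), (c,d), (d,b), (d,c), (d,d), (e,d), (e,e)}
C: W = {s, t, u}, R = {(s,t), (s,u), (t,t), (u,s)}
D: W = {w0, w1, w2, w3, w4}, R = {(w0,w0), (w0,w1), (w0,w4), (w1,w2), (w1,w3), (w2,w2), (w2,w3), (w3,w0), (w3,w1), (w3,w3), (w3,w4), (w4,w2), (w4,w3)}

B, D

The schema corresponds to density: \forall x \forall y (Rxy \to \exists z (Rxz \wedge Rzy)).
A: fails — R01 but no z with R0z and Rz1.
B: holds.
C: fails — Rsu but no z with Rsz and Rzu.
D: holds.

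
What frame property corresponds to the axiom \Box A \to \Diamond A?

Seriality

Suppose □A→◇A is valid. At any x set V(A)=W. Then □A at x, so ◇A at x, so x has a successor.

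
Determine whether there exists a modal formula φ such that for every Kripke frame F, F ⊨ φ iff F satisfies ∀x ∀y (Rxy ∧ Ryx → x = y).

No — not modally definable

Any modally definable frame class is closed under surjective bounded morphisms.
The 4-cycle (worlds a,b,c,d with a→b→c→d→a) is antisymmetric. Sending even-indexed worlds to • and odd-indexed worlds to ∘ is a surjective bounded morphism onto the two-world frame with •↔∘, which is not antisymmetric.
Hence antisymmetry is not modally definable.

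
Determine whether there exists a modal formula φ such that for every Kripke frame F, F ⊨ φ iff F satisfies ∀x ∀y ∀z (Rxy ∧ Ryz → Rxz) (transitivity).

This is a Sahlqvist condition; the 4 axiom □p → □□p defines it.

Yes — defined by □p → □□p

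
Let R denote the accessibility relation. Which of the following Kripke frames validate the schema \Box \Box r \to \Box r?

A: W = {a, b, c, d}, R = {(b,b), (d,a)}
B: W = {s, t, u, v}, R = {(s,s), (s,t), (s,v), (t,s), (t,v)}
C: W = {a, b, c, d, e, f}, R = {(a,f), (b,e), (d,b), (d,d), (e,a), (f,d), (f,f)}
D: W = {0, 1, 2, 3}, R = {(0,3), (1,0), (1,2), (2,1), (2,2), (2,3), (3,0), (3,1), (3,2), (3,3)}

The schema corresponds to density: \forall x \forall y (Rxy \to \exists z (Rxz \wedge Rzy)).
A: fails — Rda but no z with Rdz and Rza.
B: condition met.
C: fails — Rea but no z with Rez and Rza.
D: fails — R10 but no z with R1z and Rz0.

B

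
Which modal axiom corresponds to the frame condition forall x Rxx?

□r → r

A defining formula is □r → r (the T axiom).
Suppose □r→r is valid. At any x set V(r)={w : Rxw}. Then □r holds at x, so r holds at x, i.e. Rxx.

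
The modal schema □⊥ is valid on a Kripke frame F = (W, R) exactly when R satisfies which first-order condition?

emptiness of R: ∀x ∀y ¬Rxy

This schema is the Ver axiom.
It corresponds to emptiness of R: ∀x ∀y ¬Rxy.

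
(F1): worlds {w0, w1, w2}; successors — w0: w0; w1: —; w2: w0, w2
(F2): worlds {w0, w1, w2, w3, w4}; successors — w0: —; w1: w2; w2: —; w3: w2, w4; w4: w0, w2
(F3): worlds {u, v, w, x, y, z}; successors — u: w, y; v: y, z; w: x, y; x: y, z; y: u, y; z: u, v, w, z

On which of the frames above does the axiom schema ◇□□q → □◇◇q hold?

(F1), (F3)

The schema corresponds to a generalized confluence (Geach) condition: ∀x ∀y ∀z ((xRy ∧ xRz) → ∃w (yR²w ∧ zR²w)).
(F1): ✓.
(F2): fails — w1Rw2, w1Rw2 but no w with w2R²w and w2R²w.
(F3): ✓.
Valid on: (F1), (F3).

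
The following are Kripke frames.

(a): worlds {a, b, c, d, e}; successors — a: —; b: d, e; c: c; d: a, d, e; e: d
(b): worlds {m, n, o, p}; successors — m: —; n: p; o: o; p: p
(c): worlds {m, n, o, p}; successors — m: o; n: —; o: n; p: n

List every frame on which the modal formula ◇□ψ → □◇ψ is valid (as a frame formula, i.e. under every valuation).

(b)

The schema corresponds to convergence: ∀x ∀y ∀z (Rxy ∧ Rxz → ∃w (Ryw ∧ Rzw)).
(a): fails — Rdd and Rda but d and a have no common successor.
(b): ✓.
(c): fails — Ron and Ron but n and n have no common successor.
Valid on: (b).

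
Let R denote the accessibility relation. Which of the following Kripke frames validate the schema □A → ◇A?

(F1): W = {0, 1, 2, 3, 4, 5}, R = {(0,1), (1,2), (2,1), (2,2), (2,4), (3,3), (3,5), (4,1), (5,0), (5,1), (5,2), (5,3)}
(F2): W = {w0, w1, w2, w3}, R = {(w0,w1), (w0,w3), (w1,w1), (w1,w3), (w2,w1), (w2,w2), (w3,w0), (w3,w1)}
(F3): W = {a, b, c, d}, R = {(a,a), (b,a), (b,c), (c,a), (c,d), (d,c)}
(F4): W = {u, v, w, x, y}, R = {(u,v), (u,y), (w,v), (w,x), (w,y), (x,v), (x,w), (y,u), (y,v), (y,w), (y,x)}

Frame correspondent (Sahlqvist): ∀x ∃y Rxy — i.e. seriality.
(F1): satisfies the condition.
(F2): satisfies the condition.
(F3): satisfies the condition.
(F4): fails — world v has no successor.

(F1), (F2), (F3)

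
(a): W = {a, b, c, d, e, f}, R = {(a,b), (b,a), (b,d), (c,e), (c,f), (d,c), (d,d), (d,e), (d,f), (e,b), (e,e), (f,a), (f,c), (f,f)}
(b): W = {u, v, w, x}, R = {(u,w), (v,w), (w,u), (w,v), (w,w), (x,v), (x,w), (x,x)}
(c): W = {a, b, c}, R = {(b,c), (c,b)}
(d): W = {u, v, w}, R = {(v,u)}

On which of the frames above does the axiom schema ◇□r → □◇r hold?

The schema corresponds to convergence: ∀x ∀y ∀z (Rxy ∧ Rxz → ∃w (Ryw ∧ Rzw)).
(a): fails — Rba and Rbd but a and d have no common successor.
(b): holds.
(c): holds.
(d): fails — Rvu and Rvu but u and u have no common successor.

(b), (c)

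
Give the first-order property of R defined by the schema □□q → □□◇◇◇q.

∀x ∀z (xR²z → ∃w (xR²w ∧ zR³w))

This is a Sahlqvist (Geach-type) schema ◇^0□^2q → □^2◇^3q.
Minimal-valuation argument: fix x; take any y with xR^0y and any z with xR^2z. Set V(q) to the set of worlds R-reachable from y in exactly 2 steps. Then □^2q holds at y, so the antecedent holds at x; validity forces ◇^3q at z, giving a w with zR^3w and yR^2w.
First-order correspondent: ∀x ∀z (xR²z → ∃w (xR²w ∧ zR³w)).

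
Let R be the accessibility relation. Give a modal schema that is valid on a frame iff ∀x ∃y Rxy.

The condition is seriality. The D schema □s → ◇s defines it.

□s → ◇s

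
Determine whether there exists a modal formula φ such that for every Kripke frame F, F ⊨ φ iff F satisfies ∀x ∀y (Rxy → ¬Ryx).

Any modally definable frame class is closed under surjective bounded morphisms.
The 4-cycle (worlds s,t,u,v with s→t→u→v→s) is asymmetric. Mapping every world to a single reflexive point • is a surjective bounded morphism, and the reflexive point is not asymmetric (R•• but asymmetry requires ¬R••).
So the class is not modally definable.

No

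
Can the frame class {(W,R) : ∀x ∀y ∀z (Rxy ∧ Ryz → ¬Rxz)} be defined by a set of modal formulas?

Not modally definable

Modal frame validity is preserved under surjective bounded morphisms.
The 5-cycle (worlds a,b,c,d,e with a→b→c→d→e→a) is intransitive. Mapping every world to a single reflexive point • is a surjective bounded morphism; the reflexive point is not intransitive (R••∧R•• but R••).
So no modal formula (or set of formulas) defines exactly the intransitive frames.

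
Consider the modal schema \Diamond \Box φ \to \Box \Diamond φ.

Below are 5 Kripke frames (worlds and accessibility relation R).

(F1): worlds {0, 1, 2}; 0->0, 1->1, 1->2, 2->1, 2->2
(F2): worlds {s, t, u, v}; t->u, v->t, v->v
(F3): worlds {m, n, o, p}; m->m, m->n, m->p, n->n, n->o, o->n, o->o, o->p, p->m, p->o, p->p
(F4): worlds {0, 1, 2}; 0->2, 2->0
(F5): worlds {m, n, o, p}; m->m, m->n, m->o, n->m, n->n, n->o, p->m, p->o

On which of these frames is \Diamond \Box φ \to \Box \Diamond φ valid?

Frame correspondent (Sahlqvist): \forall x \forall y \forall z (Rxy \wedge Rxz \to \exists w (Ryw \wedge Rzw)) — i.e. convergence.
(F1): holds.
(F2): fails — Rtu and Rtu but u and u have no common successor.
(F3): holds.
(F4): holds.
(F5): fails — Rmo and Rmo but o and o have no common successor.
Valid on: (F1), (F3), (F4).

(F1), (F3), (F4)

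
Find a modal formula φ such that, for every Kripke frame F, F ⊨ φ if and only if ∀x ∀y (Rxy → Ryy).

□(□ψ → ψ)

The condition is shift-reflexivity. The T□ schema □(□ψ → ψ) defines it.
Suppose □(□ψ→ψ) is valid. Take Rxy and set V(ψ)={w : Ryw}. Then at y, □ψ holds; since □(□ψ→ψ) at x, □ψ→ψ at y, so ψ at y, i.e. Ryy.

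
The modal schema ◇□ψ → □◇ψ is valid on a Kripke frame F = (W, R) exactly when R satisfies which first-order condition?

Suppose ◇□ψ→□◇ψ is valid. Take Rxy, Rxz and set V(ψ)={w : Ryw}. Then □ψ at y so ◇□ψ at x, so □◇ψ at x, so ◇ψ at z, giving w with Rzw and Ryw.
The converse is a direct semantic check.
Frame condition: ∀x ∀y ∀z (Rxy ∧ Rxz → ∃w (Ryw ∧ Rzw)).

Convergence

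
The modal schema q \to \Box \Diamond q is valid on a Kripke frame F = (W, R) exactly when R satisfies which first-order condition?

Suppose q→□◇q is valid. Take Rxy and set V(q)={x}. Then q at x, so □◇q at x, so ◇q at y, so some z with Ryz has q; z=x, i.e. Ryx.

Symmetry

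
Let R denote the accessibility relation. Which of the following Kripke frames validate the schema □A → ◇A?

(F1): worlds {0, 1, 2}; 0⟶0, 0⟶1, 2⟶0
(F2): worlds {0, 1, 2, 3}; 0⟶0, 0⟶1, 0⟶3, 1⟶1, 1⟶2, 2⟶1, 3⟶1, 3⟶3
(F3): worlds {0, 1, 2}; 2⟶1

(F2)

This is the axiom for seriality; its first-order frame correspondent is ∀x ∃y Rxy.
(F1): fails — world 1 has no successor.
(F2): ✓.
(F3): fails — world 0 has no successor.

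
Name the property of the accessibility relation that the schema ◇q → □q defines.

This schema is the CD axiom.
It corresponds to partial functionality: ∀x ∀y ∀z (Rxy ∧ Rxz → y = z).

Partial functionality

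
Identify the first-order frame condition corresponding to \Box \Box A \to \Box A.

density: \forall x \forall y (Rxy \to \exists z (Rxz \wedge Rzy))

Suppose □□A→□A is valid. Take Rxy and set V(A)={w : xR²w}. Then □□A at x, so □A at x, so A at y, i.e. ∃z(Rxz∧Rzy).
Conversely, on a frame with density the schema holds at every world under every valuation.
Frame condition: \forall x \forall y (Rxy \to \exists z (Rxz \wedge Rzy)).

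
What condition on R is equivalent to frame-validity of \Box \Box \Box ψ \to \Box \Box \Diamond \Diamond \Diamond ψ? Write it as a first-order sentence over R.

This is a Sahlqvist (Geach-type) schema ◇^0□^3ψ → □^2◇^3ψ.
Minimal-valuation argument: fix x; take any y with xR^0y and any z with xR^2z. Set V(ψ) to the set of worlds R-reachable from y in exactly 3 steps. Then □^3ψ holds at y, so the antecedent holds at x; validity forces ◇^3ψ at z, giving a w with zR^3w and yR^3w.
First-order correspondent: \forall x \forall z (x R^2 z \to \exists w (x R^3 w \wedge z R^3 w)).

\forall x \forall z (x R^2 z \to \exists w (x R^3 w \wedge z R^3 w))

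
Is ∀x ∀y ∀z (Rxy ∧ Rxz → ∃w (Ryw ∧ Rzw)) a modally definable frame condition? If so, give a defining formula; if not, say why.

Yes — defined by ◇□p → □◇p

This is a Sahlqvist condition; the .2 axiom ◇□p → □◇p defines it.
Suppose ◇□p→□◇p is valid. Take Rxy, Rxz and set V(p)={w : Ryw}. Then □p at y so ◇□p at x, so □◇p at x, so ◇p at z, giving w with Rzw and Ryw.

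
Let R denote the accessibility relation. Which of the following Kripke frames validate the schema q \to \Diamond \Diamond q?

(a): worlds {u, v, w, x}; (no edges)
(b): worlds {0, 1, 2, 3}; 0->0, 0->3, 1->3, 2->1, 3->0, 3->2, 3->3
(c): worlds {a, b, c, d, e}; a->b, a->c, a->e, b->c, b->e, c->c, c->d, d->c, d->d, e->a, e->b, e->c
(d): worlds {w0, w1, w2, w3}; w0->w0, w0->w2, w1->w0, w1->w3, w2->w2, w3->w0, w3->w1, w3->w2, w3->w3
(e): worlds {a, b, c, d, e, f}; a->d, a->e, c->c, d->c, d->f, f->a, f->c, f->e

(c), (d)

The schema corresponds to a generalized confluence (Geach) condition: \forall x \exists w (x = w \wedge x R^2 w).
(a): fails — at u but no t with u=t and uR²t.
(b): fails — at 1 but no w with 1=w and 1R²w.
(c): condition met.
(d): condition met.
(e): fails — at a but no w with a=w and aR²w.
Valid on: (c), (d).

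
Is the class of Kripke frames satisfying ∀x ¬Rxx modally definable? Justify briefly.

No — not modally definable

If a class were modally definable it would be closed under surjective bounded morphisms (Goldblatt–Thomason).
The 5-cycle (worlds a,b,c,d,e with a→b→c→d→e→a) is irreflexive, and the map sending every world to a single reflexive point • is a surjective bounded morphism (forth: every edge maps to (•,•); back: every world has a successor). So any modal formula valid on the 5-cycle is also valid on the reflexive point, which is not irreflexive.
Hence irreflexivity is not modally definable.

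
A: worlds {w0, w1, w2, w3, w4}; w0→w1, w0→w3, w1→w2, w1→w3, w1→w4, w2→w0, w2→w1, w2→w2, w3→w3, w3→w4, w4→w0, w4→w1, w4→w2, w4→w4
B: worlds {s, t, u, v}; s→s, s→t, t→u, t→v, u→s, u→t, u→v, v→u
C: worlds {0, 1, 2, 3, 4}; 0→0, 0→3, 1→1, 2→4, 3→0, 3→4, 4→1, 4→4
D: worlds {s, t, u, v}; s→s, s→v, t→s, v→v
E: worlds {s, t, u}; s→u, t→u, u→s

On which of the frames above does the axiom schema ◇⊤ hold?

The schema corresponds to seriality: ∀x ∃y Rxy.
A: condition met.
B: condition met.
C: condition met.
D: fails — world u has no successor.
E: condition met.
Valid on: A, B, C, E.

A, B, C, E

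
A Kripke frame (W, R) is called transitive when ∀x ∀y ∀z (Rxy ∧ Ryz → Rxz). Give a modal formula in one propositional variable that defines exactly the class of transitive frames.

□q → □□q

The condition is transitivity. The 4 schema □q → □□q defines it.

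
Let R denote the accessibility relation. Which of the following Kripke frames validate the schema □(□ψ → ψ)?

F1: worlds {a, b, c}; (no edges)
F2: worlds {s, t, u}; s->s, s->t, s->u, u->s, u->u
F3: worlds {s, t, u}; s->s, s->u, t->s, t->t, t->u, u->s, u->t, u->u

F1, F3

Frame correspondent (Sahlqvist): ∀x ∀y (Rxy → Ryy) — i.e. shift-reflexivity.
F1: satisfies the condition.
F2: fails — Rst but not Rtt.
F3: satisfies the condition.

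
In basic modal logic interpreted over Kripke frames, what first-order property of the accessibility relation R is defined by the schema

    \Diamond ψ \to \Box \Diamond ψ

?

This schema is the 5 axiom.
Its frame correspondent is the Euclidean property — \forall x \forall y \forall z (Rxy \wedge Rxz \to Ryz).

the Euclidean property: \forall x \forall y \forall z (Rxy \wedge Rxz \to Ryz)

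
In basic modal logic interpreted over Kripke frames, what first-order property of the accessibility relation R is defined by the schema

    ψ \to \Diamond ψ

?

This schema is equivalent to the T axiom □ψ → ψ.
Its frame correspondent is reflexivity — \forall x Rxx.

reflexivity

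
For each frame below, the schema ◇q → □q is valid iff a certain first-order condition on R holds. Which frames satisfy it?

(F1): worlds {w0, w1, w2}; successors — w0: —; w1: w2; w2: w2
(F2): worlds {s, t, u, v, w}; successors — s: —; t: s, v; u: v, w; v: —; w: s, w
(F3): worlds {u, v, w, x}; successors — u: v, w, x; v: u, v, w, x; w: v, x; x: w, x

The schema corresponds to partial functionality: ∀x ∀y ∀z (Rxy ∧ Rxz → y = z).
(F1): satisfies the condition.
(F2): fails — t sees both s and v.
(F3): fails — u sees both v and w.

(F1)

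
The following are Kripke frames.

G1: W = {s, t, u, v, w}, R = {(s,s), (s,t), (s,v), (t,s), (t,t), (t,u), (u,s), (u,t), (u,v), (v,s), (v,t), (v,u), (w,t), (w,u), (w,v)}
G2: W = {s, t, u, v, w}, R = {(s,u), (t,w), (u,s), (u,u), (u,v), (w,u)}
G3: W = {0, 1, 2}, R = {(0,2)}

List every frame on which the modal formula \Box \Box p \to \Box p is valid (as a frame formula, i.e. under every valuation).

G1

This is the axiom for density; its first-order frame correspondent is \forall x \forall y (Rxy \to \exists z (Rxz \wedge Rzy)).
G1: holds.
G2: fails — Rtw but no z with Rtz and Rzw.
G3: fails — R02 but no z with R0z and Rz2.
Valid on: G1.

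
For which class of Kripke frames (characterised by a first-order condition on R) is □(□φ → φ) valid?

Shift-reflexivity

Suppose □(□φ→φ) is valid. Take Rxy and set V(φ)={w : Ryw}. Then at y, □φ holds; since □(□φ→φ) at x, □φ→φ at y, so φ at y, i.e. Ryy.
Conversely, on a frame with shift-reflexivity the schema holds at every world under every valuation.
Frame condition: ∀x ∀y (Rxy → Ryy).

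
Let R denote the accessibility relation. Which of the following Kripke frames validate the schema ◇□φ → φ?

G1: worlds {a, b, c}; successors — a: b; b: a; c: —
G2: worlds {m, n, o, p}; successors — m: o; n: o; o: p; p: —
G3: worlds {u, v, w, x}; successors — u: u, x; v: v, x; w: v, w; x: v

G1

Frame correspondent (Sahlqvist): ∀x ∀y (Rxy → Ryx) — i.e. symmetry.
G1: ✓.
G2: fails — Rno but not Ron.
G3: fails — Rux but not Rxu.
Valid on: G1.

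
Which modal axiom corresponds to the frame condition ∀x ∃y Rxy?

A defining formula is □ψ → ◇ψ (the D axiom).
Suppose □ψ→◇ψ is valid. At any x set V(ψ)=W. Then □ψ at x, so ◇ψ at x, so x has a successor.

□ψ → ◇ψ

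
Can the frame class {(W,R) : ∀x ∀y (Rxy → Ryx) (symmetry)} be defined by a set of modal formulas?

Definable; p → □◇p defines it

This is a Sahlqvist condition; the B axiom p → □◇p defines it.
Suppose p→□◇p is valid. Take Rxy and set V(p)={x}. Then p at x, so □◇p at x, so ◇p at y, so some z with Ryz has p; z=x, i.e. Ryx.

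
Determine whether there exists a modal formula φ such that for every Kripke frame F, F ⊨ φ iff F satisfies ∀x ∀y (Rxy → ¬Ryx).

If a class were modally definable it would be closed under surjective bounded morphisms (Goldblatt–Thomason).
The 5-cycle (worlds s,t,u,v,w with s→t→u→v→w→s) is asymmetric. Mapping every world to a single reflexive point • is a surjective bounded morphism, and the reflexive point is not asymmetric (R•• but asymmetry requires ¬R••).
So no modal formula (or set of formulas) defines exactly the asymmetric frames.

No — not modally definable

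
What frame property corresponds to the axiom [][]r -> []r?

Density

This is the C4 axiom.
It corresponds to density: forall x forall y (Rxy -> exists z (Rxz & Rzy)).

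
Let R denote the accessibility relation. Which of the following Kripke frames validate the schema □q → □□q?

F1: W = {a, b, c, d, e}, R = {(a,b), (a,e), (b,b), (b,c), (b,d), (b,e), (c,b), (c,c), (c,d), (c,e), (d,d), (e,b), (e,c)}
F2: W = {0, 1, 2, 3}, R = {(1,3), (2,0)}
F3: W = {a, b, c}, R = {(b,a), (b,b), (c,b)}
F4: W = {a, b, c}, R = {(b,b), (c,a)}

F2, F4

The schema corresponds to transitivity: ∀x ∀y ∀z (Rxy ∧ Ryz → Rxz).
F1: fails — Reb and Rbe but not Ree.
F2: satisfies the condition.
F3: fails — Rcb and Rba but not Rca.
F4: satisfies the condition.
Valid on: F2, F4.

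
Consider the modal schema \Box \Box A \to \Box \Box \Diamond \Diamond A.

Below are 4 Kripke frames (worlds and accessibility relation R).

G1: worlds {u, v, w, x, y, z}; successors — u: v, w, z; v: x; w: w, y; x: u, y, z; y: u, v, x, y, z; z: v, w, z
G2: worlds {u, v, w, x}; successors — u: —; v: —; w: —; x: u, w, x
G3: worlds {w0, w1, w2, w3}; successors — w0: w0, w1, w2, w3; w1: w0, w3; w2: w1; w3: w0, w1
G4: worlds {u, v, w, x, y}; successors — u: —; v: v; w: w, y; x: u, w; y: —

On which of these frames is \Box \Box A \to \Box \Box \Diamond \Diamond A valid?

G1, G3

Frame correspondent (Sahlqvist): \forall x \forall z (x R^2 z \to \exists w (x R^2 w \wedge z R^2 w)) — i.e. a generalized confluence (Geach) condition.
G1: satisfies the condition.
G2: fails — xR²u but no t with xR²t and uR²t.
G3: satisfies the condition.
G4: fails — wR²y but no t with wR²t and yR²t.
Valid on: G1, G3.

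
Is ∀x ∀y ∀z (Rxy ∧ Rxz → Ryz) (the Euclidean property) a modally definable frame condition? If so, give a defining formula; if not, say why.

This is a Sahlqvist condition; the 5 axiom ◇q → □◇q defines it.

Yes — defined by ◇q → □◇q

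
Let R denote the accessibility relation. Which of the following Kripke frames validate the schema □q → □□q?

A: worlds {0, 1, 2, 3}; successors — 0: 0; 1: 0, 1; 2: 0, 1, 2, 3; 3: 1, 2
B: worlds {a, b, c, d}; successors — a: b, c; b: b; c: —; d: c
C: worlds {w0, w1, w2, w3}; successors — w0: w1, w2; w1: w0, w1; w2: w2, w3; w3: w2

B

Frame correspondent (Sahlqvist): ∀x ∀y ∀z (Rxy ∧ Ryz → Rxz) — i.e. transitivity.
A: fails — R32 and R23 but not R33.
B: satisfies the condition.
C: fails — Rw1w0 and Rw0w2 but not Rw1w2.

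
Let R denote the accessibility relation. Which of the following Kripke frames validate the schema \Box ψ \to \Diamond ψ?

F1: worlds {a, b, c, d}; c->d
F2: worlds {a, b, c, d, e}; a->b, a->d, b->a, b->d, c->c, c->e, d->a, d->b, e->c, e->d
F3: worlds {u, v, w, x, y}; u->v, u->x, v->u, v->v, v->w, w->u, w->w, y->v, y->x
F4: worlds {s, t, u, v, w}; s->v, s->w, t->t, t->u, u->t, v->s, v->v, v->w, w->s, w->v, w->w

F2, F4

This is the axiom for seriality; its first-order frame correspondent is \forall x \exists y Rxy.
F1: fails — world a has no successor.
F2: ✓.
F3: fails — world x has no successor.
F4: ✓.
Valid on: F2, F4.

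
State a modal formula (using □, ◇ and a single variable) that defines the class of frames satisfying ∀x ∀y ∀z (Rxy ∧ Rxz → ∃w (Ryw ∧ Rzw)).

A defining formula is ◇□ψ → □◇ψ (the .2 axiom).
Suppose ◇□ψ→□◇ψ is valid. Take Rxy, Rxz and set V(ψ)={w : Ryw}. Then □ψ at y so ◇□ψ at x, so □◇ψ at x, so ◇ψ at z, giving w with Rzw and Ryw.

◇□ψ → □◇ψ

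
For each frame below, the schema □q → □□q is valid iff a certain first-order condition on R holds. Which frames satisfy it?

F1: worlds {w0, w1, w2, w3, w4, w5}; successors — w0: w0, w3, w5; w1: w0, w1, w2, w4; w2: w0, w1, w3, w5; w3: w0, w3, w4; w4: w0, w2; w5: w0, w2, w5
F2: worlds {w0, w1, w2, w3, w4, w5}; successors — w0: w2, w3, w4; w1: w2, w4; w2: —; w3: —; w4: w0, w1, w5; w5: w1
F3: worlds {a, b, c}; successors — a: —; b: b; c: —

F3

Frame correspondent (Sahlqvist): ∀x ∀y ∀z (Rxy ∧ Ryz → Rxz) — i.e. transitivity.
F1: fails — Rw2w3 and Rw3w4 but not Rw2w4.
F2: fails — Rw0w4 and Rw4w5 but not Rw0w5.
F3: holds.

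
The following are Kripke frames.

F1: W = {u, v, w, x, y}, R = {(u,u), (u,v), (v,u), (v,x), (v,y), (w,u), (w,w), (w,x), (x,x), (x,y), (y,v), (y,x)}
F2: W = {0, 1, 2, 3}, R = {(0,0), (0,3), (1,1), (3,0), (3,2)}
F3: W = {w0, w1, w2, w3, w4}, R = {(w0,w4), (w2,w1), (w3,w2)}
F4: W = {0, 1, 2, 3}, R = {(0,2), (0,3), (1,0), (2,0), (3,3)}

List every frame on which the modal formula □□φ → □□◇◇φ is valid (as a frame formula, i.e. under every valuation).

F1, F4

Frame correspondent (Sahlqvist): ∀x ∀z (xR²z → ∃w (xR²w ∧ zR²w)) — i.e. a generalized confluence (Geach) condition.
F1: condition met.
F2: fails — 0R²2 but no w with 0R²w and 2R²w.
F3: fails — w3R²w1 but no w with w3R²w and w1R²w.
F4: condition met.
Valid on: F1, F4.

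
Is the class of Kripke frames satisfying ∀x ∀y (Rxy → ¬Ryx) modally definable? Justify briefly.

Not modally definable

Any modally definable frame class is closed under surjective bounded morphisms.
The 3-cycle (worlds w0,w1,w2 with w0→w1→w2→w0) is asymmetric. Mapping every world to a single reflexive point • is a surjective bounded morphism, and the reflexive point is not asymmetric (R•• but asymmetry requires ¬R••).
Hence asymmetry is not modally definable.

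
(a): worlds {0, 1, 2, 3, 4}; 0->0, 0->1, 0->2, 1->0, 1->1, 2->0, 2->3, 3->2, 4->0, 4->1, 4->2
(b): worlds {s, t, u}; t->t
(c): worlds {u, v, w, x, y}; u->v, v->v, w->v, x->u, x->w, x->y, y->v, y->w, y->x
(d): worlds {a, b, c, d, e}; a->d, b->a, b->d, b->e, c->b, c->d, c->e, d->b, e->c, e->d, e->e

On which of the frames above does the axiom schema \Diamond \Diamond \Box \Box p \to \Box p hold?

The schema corresponds to a generalized confluence (Geach) condition: \forall x \forall y \forall z ((x R^2 y \wedge xRz) \to \exists w (y R^2 w \wedge z = w)).
(a): fails — 0R²3, 0R1 but no w with 3R²w and 1=w.
(b): condition met.
(c): fails — xR²v, xRu but no t with vR²t and u=t.
(d): fails — bR²b, bRa but no w with bR²w and a=w.

(b)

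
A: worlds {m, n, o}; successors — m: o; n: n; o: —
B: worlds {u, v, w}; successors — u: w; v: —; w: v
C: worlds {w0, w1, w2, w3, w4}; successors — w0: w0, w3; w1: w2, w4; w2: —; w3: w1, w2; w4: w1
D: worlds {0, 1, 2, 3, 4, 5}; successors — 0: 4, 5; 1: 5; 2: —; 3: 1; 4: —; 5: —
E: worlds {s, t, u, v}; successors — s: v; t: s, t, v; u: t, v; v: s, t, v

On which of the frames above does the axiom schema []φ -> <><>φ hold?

The schema corresponds to a generalized confluence (Geach) condition: forall x exists w (xRw & x R^2 w).
A: fails — at m but no w with mRw and mR²w.
B: fails — at u but no t with uRt and uR²t.
C: fails — at w1 but no w with w1Rw and w1R²w.
D: fails — at 0 but no w with 0Rw and 0R²w.
E: ✓.
Valid on: E.

E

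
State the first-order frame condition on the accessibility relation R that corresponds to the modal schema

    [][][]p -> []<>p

forall x forall z (xRz -> exists w (x R^3 w & zRw))

This is a Sahlqvist (Geach-type) schema ◇^0□^3p → □^1◇^1p.
First-order correspondent: forall x forall z (xRz -> exists w (x R^3 w & zRw)).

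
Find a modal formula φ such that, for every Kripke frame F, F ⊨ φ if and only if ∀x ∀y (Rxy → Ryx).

r → □◇r

The condition is symmetry. The B schema r → □◇r defines it.
Suppose r→□◇r is valid. Take Rxy and set V(r)={x}. Then r at x, so □◇r at x, so ◇r at y, so some z with Ryz has r; z=x, i.e. Ryx.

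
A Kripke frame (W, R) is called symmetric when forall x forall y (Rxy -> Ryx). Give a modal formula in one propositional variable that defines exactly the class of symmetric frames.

s → □◇s

The condition is symmetry. The B schema s → □◇s defines it.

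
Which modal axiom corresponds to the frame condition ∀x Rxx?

□p → p

A defining formula is □p → p (the T axiom).
Suppose □p→p is valid. At any x set V(p)={w : Rxw}. Then □p holds at x, so p holds at x, i.e. Rxx.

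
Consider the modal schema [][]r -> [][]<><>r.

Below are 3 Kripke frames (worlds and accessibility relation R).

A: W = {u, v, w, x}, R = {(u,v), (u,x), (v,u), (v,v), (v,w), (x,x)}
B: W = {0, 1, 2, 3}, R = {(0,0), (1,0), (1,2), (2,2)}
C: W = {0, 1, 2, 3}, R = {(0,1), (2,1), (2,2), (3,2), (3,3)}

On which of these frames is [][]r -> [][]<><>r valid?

The schema corresponds to a generalized confluence (Geach) condition: forall x forall z (x R^2 z -> exists w (x R^2 w & z R^2 w)).
A: fails — uR²w but no t with uR²t and wR²t.
B: holds.
C: fails — 2R²1 but no w with 2R²w and 1R²w.
Valid on: B.

B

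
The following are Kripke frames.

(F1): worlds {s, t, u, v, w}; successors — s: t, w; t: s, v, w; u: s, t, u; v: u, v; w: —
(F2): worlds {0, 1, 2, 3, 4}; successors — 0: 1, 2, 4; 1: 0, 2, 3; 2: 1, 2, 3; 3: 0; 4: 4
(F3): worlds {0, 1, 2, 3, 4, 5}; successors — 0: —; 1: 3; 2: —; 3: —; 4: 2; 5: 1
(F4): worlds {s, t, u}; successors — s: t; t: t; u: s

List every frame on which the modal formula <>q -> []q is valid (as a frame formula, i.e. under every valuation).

(F3), (F4)

This is the axiom for partial functionality; its first-order frame correspondent is forall x forall y forall z (Rxy & Rxz -> y = z).
(F1): fails — s sees both t and w.
(F2): fails — 0 sees both 1 and 2.
(F3): ✓.
(F4): ✓.
Valid on: (F3), (F4).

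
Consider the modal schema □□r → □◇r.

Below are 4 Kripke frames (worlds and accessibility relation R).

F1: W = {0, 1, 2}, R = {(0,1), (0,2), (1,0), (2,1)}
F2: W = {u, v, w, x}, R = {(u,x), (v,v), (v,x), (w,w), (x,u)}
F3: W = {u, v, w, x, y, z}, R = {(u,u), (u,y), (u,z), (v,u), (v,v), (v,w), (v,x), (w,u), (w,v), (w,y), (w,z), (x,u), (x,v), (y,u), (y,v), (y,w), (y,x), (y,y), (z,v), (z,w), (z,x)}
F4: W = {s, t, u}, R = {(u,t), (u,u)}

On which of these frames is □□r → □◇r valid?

F1, F2, F3

The schema corresponds to a generalized confluence (Geach) condition: ∀x ∀z (xRz → ∃w (xR²w ∧ zRw)).
F1: condition met.
F2: condition met.
F3: condition met.
F4: fails — uRt but no w with uR²w and tRw.
Valid on: F1, F2, F3.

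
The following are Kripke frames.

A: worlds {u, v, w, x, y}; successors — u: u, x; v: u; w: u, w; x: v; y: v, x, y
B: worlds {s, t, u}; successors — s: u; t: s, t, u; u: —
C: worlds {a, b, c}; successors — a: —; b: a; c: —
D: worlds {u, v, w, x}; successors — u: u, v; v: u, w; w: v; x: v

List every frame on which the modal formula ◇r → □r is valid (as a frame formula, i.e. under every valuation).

C

Frame correspondent (Sahlqvist): ∀x ∀y ∀z (Rxy ∧ Rxz → y = z) — i.e. partial functionality.
A: fails — u sees both u and x.
B: fails — t sees both s and t.
C: satisfies the condition.
D: fails — u sees both u and v.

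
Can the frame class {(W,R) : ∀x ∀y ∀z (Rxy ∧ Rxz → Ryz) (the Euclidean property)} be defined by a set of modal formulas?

Yes: it is the Euclidean property, defined by the 5 schema ◇q → □◇q.
Suppose ◇q→□◇q is valid. Take Rxy, Rxz and set V(q)={y}. Then ◇q at x, so □◇q at x, so ◇q at z, so some w with Rzw has q; w=y, i.e. Rzy. By symmetry of the argument, Ryz.

Yes — defined by ◇q → □◇q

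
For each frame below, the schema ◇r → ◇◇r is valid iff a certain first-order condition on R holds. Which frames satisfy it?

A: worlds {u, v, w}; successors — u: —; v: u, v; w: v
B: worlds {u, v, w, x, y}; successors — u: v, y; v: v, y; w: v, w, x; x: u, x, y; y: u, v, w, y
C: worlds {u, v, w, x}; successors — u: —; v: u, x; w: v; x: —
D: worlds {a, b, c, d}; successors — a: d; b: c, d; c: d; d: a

The schema corresponds to a generalized confluence (Geach) condition: ∀x ∀y (xRy → ∃w (y = w ∧ xR²w)).
A: holds.
B: holds.
C: fails — vRu but no t with u=t and vR²t.
D: fails — aRd but no w with d=w and aR²w.
Valid on: A, B.

A, B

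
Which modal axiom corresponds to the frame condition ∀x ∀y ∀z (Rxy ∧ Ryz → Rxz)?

□p → □□p

This is transitivity; the standard corresponding axiom is 4: □p → □□p.
Suppose □p→□□p is valid. Take Rxy, Ryz and set V(p)={w : Rxw}. Then □p at x, so □□p at x, so □p at y, so p at z, i.e. Rxz.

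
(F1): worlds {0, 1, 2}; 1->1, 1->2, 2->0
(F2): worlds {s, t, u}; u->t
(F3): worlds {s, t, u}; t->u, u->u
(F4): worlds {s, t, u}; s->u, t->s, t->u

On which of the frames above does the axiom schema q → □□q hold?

(F2)

Frame correspondent (Sahlqvist): ∀x ∀z (xR²z → ∃w (x = w ∧ z = w)) — i.e. a generalized confluence (Geach) condition.
(F1): fails — 1R²0 but 1 ≠ 0.
(F2): ✓.
(F3): fails — tR²u but t ≠ u.
(F4): fails — tR²u but t ≠ u.
Valid on: (F2).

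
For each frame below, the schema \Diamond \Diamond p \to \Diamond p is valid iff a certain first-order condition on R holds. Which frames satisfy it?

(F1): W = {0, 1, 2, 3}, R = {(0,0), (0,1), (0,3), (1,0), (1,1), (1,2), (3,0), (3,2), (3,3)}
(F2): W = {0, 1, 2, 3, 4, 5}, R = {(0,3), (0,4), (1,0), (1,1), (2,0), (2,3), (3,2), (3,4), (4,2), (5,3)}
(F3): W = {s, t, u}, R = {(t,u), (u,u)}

(F3)

This is the axiom for transitivity; its first-order frame correspondent is \forall x \forall y \forall z (Rxy \wedge Ryz \to Rxz).
(F1): fails — R10 and R03 but not R13.
(F2): fails — R10 and R04 but not R14.
(F3): ✓.
Valid on: (F3).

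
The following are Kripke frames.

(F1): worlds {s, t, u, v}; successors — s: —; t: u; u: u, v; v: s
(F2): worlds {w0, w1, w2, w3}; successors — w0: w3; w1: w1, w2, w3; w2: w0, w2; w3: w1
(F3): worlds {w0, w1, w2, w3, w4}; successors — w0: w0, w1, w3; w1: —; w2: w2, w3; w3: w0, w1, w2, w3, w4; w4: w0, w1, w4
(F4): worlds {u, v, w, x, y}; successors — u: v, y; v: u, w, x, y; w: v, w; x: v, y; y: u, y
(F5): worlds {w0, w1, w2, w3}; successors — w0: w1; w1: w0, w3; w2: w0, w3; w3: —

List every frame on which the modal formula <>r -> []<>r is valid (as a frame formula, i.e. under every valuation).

This is the axiom for the Euclidean property; its first-order frame correspondent is forall x forall y forall z (Rxy & Rxz -> Ryz).
(F1): fails — Ruv and Ruv but not Rvv.
(F2): fails — Rw0w3 and Rw0w3 but not Rw3w3.
(F3): fails — Rw0w1 and Rw0w1 but not Rw1w1.
(F4): fails — Ruv and Ruv but not Rvv.
(F5): fails — Rw0w1 and Rw0w1 but not Rw1w1.
Valid on no frame.

none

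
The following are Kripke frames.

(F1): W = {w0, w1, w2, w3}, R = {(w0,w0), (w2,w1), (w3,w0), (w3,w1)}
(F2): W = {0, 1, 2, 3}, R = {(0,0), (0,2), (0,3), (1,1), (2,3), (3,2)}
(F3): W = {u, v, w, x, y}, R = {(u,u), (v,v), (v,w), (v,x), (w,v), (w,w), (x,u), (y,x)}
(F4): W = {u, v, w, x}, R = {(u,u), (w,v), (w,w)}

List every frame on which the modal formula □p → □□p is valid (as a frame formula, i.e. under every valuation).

The schema corresponds to transitivity: ∀x ∀y ∀z (Rxy ∧ Ryz → Rxz).
(F1): ✓.
(F2): fails — R32 and R23 but not R33.
(F3): fails — Ryx and Rxu but not Ryu.
(F4): ✓.
Valid on: (F1), (F4).

(F1), (F4)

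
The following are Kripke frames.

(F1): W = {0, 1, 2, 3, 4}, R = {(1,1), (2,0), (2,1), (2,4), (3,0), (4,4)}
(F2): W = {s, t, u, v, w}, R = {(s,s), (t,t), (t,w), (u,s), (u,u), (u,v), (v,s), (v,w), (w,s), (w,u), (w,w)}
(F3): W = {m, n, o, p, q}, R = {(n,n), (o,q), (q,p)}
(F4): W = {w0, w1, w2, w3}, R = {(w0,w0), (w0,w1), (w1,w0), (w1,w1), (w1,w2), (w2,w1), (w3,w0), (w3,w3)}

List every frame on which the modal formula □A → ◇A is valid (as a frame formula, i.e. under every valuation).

(F2), (F4)

The schema corresponds to seriality: ∀x ∃y Rxy.
(F1): fails — world 0 has no successor.
(F2): satisfies the condition.
(F3): fails — world m has no successor.
(F4): satisfies the condition.
Valid on: (F2), (F4).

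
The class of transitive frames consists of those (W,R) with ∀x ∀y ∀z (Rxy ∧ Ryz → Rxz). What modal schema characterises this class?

□s → □□s

This is transitivity; the standard corresponding axiom is 4: □s → □□s.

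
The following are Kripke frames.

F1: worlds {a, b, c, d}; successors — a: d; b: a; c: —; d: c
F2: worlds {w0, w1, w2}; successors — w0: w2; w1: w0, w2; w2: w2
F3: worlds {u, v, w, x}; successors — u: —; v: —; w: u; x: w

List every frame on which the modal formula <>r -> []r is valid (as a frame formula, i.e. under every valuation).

F1, F3

Frame correspondent (Sahlqvist): forall x forall y forall z (Rxy & Rxz -> y = z) — i.e. partial functionality.
F1: holds.
F2: fails — w1 sees both w0 and w2.
F3: holds.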